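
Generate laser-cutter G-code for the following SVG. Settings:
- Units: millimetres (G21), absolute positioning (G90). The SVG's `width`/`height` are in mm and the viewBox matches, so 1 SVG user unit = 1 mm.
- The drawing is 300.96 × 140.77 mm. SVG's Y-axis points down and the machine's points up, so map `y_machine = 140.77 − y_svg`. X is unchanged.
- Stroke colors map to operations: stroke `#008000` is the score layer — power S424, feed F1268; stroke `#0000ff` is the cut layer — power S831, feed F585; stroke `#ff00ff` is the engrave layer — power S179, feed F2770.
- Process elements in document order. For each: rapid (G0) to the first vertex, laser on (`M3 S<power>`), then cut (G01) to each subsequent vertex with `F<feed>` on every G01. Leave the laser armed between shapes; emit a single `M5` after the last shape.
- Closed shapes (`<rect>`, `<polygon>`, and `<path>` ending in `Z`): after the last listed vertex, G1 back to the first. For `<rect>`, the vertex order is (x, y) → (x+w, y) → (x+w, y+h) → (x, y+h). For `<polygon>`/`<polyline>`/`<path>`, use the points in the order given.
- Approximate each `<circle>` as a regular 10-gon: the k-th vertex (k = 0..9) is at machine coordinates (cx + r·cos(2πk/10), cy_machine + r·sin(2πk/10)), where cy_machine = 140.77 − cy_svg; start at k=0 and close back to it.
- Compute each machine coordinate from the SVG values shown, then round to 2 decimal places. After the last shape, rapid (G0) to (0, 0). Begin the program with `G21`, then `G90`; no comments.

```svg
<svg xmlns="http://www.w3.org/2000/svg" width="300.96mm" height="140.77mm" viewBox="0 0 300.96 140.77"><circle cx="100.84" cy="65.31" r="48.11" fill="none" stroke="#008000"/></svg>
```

G21
G90
G0 X148.95 Y75.46
M3 S424
G01 X139.76 Y103.74 F1268
G01 X115.71 Y121.22 F1268
G01 X85.97 Y121.22 F1268
G01 X61.92 Y103.74 F1268
G01 X52.73 Y75.46 F1268
G01 X61.92 Y47.18 F1268
G01 X85.97 Y29.70 F1268
G01 X115.71 Y29.70 F1268
G01 X139.76 Y47.18 F1268
G01 X148.95 Y75.46 F1268
M5
G0 X0.00 Y0.00

viewBox `0 0 300.96 140.77` with mm width/height → 1 unit = 1 mm. Flip: y_m = 140.77 − y_svg.

**Shape 1** — `<circle>` circle, stroke `#008000` → score (S424, F1268). Machine vertices: (148.95,75.46) → (139.76,103.74) → (115.71,121.22) → (85.97,121.22) → (61.92,103.74) → (52.73,75.46) → (61.92,47.18) → (85.97,29.70) → (115.71,29.70) → (139.76,47.18) → (148.95,75.46). Closed: final G1 returns to the first vertex.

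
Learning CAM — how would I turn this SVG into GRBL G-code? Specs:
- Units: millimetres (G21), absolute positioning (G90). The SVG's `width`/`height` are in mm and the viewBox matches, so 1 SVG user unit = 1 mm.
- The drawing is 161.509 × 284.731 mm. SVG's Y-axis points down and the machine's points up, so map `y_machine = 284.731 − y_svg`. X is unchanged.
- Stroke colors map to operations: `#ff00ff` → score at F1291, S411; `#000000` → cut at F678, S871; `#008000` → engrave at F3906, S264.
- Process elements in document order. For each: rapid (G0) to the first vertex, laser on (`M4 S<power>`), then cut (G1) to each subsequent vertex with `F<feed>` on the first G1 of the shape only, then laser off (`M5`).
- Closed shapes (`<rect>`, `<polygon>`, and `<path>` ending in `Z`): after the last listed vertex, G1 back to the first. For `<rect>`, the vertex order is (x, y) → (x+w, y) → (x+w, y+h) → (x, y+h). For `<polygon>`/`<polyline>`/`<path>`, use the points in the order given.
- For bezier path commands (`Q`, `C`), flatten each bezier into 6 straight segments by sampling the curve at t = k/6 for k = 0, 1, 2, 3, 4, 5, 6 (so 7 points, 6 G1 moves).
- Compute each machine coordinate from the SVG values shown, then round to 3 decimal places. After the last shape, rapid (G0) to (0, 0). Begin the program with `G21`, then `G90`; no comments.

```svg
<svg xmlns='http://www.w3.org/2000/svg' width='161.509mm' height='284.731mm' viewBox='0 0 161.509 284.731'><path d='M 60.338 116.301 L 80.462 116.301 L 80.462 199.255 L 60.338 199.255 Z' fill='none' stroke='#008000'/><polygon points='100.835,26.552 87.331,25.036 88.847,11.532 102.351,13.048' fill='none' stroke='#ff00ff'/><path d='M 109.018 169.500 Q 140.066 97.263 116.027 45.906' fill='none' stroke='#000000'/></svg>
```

Since the viewBox matches the mm dimensions, user units are millimetres directly. The only transform is the Y-flip y_m = 284.731 − y_svg.

Shape 1 is a rectangle drawn with `<path>`. Its stroke #008000 means engrave at S264, F3906. After flipping Y the toolpath is (60.338,168.430) → (80.462,168.430) → (80.462,85.476) → (60.338,85.476) → (60.338,168.430), returning to the start.

Shape 2 is a regular polygon drawn with `<polygon>`. Its stroke #ff00ff means score at S411, F1291. After flipping Y the toolpath is (100.835,258.179) → (87.331,259.695) → (88.847,273.199) → (102.351,271.683) → (100.835,258.179), returning to the start.

Shape 3 is a quadratic bezier drawn with `<path>`. Its stroke #000000 means cut at S871, F678. After flipping Y the toolpath is (109.018,115.231) → (117.837,138.730) → (123.596,161.069) → (126.294,182.248) → (125.932,202.267) → (122.510,221.126) → (116.027,238.825).

G21
G90
G0 X60.338 Y168.430
M4 S264
G1 X80.462 Y168.430 F3906
G1 X80.462 Y85.476
G1 X60.338 Y85.476
G1 X60.338 Y168.430
M5
G0 X100.835 Y258.179
M4 S411
G1 X87.331 Y259.695 F1291
G1 X88.847 Y273.199
G1 X102.351 Y271.683
G1 X100.835 Y258.179
M5
G0 X109.018 Y115.231
M4 S871
G1 X117.837 Y138.730 F678
G1 X123.596 Y161.069
G1 X126.294 Y182.248
G1 X125.932 Y202.267
G1 X122.510 Y221.126
G1 X116.027 Y238.825
M5
G0 X0.000 Y0.000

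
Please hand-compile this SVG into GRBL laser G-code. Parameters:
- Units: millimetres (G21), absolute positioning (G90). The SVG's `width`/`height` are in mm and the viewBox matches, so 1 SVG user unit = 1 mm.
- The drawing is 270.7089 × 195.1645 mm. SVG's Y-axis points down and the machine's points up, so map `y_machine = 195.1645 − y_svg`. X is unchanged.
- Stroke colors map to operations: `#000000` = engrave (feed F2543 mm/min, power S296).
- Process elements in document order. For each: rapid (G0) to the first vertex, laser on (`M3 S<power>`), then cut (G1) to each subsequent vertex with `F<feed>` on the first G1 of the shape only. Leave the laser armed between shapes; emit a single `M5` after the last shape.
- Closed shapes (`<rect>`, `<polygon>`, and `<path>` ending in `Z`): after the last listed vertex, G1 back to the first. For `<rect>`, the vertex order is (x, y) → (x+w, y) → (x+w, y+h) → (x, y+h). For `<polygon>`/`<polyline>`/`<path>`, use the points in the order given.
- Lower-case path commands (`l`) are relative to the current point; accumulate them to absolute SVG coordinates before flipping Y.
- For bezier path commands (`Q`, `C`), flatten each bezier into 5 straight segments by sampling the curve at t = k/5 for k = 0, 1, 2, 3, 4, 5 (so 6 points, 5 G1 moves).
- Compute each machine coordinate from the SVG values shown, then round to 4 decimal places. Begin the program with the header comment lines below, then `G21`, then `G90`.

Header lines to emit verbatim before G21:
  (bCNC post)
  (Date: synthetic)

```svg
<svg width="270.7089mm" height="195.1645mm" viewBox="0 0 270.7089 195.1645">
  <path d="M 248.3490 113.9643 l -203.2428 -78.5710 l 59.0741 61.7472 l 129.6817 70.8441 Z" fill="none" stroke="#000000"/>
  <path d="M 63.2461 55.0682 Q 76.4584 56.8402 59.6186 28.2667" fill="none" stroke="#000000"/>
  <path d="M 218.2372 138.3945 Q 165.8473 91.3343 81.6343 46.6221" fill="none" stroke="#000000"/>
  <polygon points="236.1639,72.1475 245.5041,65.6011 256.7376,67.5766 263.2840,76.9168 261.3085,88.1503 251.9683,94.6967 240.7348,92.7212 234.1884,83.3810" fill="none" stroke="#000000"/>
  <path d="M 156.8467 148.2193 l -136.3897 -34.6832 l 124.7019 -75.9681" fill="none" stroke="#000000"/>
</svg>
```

(bCNC post)
(Date: synthetic)
G21
G90
G0 X248.3490 Y81.2002
M3 S296
G1 X45.1062 Y159.7712 F2543
G1 X104.1803 Y98.0240
G1 X233.8620 Y27.1799
G1 X248.3490 Y81.2002
G0 X63.2461 Y140.0963
M3 S296
G1 X67.3289 Y140.6013 F2543
G1 X69.0076 Y143.5340
G1 X68.2821 Y148.8943
G1 X65.1524 Y156.6822
G1 X59.6186 Y166.8978
G0 X218.2372 Y56.7700
M3 S296
G1 X196.0083 Y75.5002 F2543
G1 X171.2336 Y94.0425
G1 X143.9130 Y112.3970
G1 X114.0466 Y130.5636
G1 X81.6343 Y148.5424
G0 X236.1639 Y123.0170
M3 S296
G1 X245.5041 Y129.5634 F2543
G1 X256.7376 Y127.5879
G1 X263.2840 Y118.2477
G1 X261.3085 Y107.0142
G1 X251.9683 Y100.4678
G1 X240.7348 Y102.4433
G1 X234.1884 Y111.7835
G1 X236.1639 Y123.0170
G0 X156.8467 Y46.9452
M3 S296
G1 X20.4570 Y81.6284 F2543
G1 X145.1589 Y157.5965
M5

Since the viewBox matches the mm dimensions, user units are millimetres directly. The only transform is the Y-flip y_m = 195.1645 − y_svg.

Shape 1 is a closed polygon drawn with `<path>`. Its stroke #000000 means engrave at S296, F2543. After flipping Y the toolpath is (248.3490,81.2002) → (45.1062,159.7712) → (104.1803,98.0240) → (233.8620,27.1799) → (248.3490,81.2002), returning to the start.

Shape 2 is a quadratic bezier drawn with `<path>`. Its stroke #000000 means engrave at S296, F2543. After flipping Y the toolpath is (63.2461,140.0963) → (67.3289,140.6013) → (69.0076,143.5340) → (68.2821,148.8943) → (65.1524,156.6822) → (59.6186,166.8978).

Shape 3 is a quadratic bezier drawn with `<path>`. Its stroke #000000 means engrave at S296, F2543. After flipping Y the toolpath is (218.2372,56.7700) → (196.0083,75.5002) → (171.2336,94.0425) → (143.9130,112.3970) → (114.0466,130.5636) → (81.6343,148.5424).

Shape 4 is a regular polygon drawn with `<polygon>`. Its stroke #000000 means engrave at S296, F2543. After flipping Y the toolpath is (236.1639,123.0170) → (245.5041,129.5634) → (256.7376,127.5879) → (263.2840,118.2477) → (261.3085,107.0142) → (251.9683,100.4678) → (240.7348,102.4433) → (234.1884,111.7835) → (236.1639,123.0170), returning to the start.

Shape 5 is a open polyline drawn with `<path>`. Its stroke #000000 means engrave at S296, F2543. After flipping Y the toolpath is (156.8467,46.9452) → (20.4570,81.6284) → (145.1589,157.5965).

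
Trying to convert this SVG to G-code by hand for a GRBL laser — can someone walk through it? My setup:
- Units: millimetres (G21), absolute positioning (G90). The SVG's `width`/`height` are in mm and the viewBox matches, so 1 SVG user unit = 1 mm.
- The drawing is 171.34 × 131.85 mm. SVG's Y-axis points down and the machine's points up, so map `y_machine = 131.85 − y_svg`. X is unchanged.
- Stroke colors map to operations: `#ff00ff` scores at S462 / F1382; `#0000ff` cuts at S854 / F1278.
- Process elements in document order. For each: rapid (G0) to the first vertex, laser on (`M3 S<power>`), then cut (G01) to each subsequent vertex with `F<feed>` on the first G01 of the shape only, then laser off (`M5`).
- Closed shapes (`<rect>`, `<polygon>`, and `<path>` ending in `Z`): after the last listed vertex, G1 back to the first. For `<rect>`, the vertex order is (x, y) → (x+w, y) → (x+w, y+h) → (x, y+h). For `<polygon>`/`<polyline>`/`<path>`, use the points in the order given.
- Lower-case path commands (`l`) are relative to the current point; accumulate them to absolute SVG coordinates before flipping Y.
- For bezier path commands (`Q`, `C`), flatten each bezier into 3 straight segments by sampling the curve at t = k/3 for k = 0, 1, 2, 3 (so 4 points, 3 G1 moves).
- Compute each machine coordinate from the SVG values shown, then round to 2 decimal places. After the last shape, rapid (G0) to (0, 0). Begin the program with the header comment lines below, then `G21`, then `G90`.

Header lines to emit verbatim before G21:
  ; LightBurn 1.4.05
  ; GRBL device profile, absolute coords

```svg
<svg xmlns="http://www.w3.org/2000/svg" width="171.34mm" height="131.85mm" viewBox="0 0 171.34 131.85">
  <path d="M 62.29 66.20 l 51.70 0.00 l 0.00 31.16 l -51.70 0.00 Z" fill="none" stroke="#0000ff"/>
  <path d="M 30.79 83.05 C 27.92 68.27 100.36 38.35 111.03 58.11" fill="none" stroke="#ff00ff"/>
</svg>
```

viewBox `0 0 171.34 131.85` with mm width/height → 1 unit = 1 mm. Flip: y_m = 131.85 − y_svg.

**Shape 1** — `<path>` rectangle, stroke `#0000ff` → cut (S854, F1278). Machine vertices: (62.29,65.65) → (113.99,65.65) → (113.99,34.49) → (62.29,34.49) → (62.29,65.65). Closed: final G1 returns to the first vertex.

**Shape 2** — `<path>` cubic bezier, stroke `#ff00ff` → score (S462, F1382). Control points (SVG): P0=(30.79,83.05), P1=(27.92,68.27), P2=(100.36,38.35), P3=(111.03,58.11); sampled at t=k/3. Machine vertices: (30.79,48.80) → (47.95,66.23) → (84.85,79.34) → (111.03,73.74). Open path.

; LightBurn 1.4.05
; GRBL device profile, absolute coords
G21
G90
G0 X62.29 Y65.65
M3 S854
G01 X113.99 Y65.65 F1278
G01 X113.99 Y34.49
G01 X62.29 Y34.49
G01 X62.29 Y65.65
M5
G0 X30.79 Y48.80
M3 S462
G01 X47.95 Y66.23 F1382
G01 X84.85 Y79.34
G01 X111.03 Y73.74
M5
G0 X0.00 Y0.00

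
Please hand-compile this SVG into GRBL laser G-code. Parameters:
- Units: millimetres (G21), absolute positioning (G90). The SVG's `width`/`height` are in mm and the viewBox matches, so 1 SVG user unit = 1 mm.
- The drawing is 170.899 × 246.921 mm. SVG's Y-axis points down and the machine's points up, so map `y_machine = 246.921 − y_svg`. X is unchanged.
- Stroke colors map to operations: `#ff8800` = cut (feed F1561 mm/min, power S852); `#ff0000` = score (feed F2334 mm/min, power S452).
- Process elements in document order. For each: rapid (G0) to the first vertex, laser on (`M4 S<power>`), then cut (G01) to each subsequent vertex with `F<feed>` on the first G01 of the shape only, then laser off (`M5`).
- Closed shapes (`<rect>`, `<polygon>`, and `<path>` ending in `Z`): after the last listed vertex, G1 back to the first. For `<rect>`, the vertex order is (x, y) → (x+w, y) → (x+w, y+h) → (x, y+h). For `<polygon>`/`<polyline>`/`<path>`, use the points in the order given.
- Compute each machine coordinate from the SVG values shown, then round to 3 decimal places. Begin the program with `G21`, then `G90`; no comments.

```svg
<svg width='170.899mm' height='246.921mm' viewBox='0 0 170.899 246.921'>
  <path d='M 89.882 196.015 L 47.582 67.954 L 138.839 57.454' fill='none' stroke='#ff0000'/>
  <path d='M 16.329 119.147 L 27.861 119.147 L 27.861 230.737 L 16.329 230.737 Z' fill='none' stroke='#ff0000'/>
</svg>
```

Since the viewBox matches the mm dimensions, user units are millimetres directly. The only transform is the Y-flip y_m = 246.921 − y_svg.

Shape 1 is a open polyline drawn with `<path>`. Its stroke #ff0000 means score at S452, F2334. After flipping Y the toolpath is (89.882,50.906) → (47.582,178.967) → (138.839,189.467).

Shape 2 is a rectangle drawn with `<path>`. Its stroke #ff0000 means score at S452, F2334. After flipping Y the toolpath is (16.329,127.774) → (27.861,127.774) → (27.861,16.184) → (16.329,16.184) → (16.329,127.774), returning to the start.

G21
G90
G0 X89.882 Y50.906
M4 S452
G01 X47.582 Y178.967 F2334
G01 X138.839 Y189.467
M5
G0 X16.329 Y127.774
M4 S452
G01 X27.861 Y127.774 F2334
G01 X27.861 Y16.184
G01 X16.329 Y16.184
G01 X16.329 Y127.774
M5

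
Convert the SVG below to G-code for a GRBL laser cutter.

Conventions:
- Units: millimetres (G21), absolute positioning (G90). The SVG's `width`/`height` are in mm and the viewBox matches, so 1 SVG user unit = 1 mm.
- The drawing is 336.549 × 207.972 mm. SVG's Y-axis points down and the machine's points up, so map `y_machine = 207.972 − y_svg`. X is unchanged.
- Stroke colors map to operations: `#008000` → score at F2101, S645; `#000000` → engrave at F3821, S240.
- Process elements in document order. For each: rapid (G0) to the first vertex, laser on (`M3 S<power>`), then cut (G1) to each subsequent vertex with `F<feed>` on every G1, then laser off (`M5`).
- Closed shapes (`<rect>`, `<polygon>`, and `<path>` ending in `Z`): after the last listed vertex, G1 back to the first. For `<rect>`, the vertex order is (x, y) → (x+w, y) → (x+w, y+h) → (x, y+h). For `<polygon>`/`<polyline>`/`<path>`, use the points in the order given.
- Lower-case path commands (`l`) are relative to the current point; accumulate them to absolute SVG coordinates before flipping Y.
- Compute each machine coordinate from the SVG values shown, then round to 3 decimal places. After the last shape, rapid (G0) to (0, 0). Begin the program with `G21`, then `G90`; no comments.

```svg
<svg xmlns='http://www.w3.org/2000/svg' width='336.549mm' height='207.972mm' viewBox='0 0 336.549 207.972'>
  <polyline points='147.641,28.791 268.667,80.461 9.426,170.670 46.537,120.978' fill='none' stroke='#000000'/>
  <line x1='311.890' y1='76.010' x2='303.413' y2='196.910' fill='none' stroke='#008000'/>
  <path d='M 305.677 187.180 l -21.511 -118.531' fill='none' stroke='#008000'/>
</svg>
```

1 u = 1 mm; y_m = 207.972 − y.

[1] `<polyline>` open polyline, #000000→engrave S240 F3821: (147.641,179.181) → (268.667,127.511) → (9.426,37.302) → (46.537,86.994)

[2] `<line>` line segment, #008000→score S645 F2101: (311.890,131.962) → (303.413,11.062)

[3] `<path>` line segment, #008000→score S645 F2101: (305.677,20.792) → (284.166,139.323)

G21
G90
G0 X147.641 Y179.181
M3 S240
G1 X268.667 Y127.511 F3821
G1 X9.426 Y37.302 F3821
G1 X46.537 Y86.994 F3821
M5
G0 X311.890 Y131.962
M3 S645
G1 X303.413 Y11.062 F2101
M5
G0 X305.677 Y20.792
M3 S645
G1 X284.166 Y139.323 F2101
M5
G0 X0.000 Y0.000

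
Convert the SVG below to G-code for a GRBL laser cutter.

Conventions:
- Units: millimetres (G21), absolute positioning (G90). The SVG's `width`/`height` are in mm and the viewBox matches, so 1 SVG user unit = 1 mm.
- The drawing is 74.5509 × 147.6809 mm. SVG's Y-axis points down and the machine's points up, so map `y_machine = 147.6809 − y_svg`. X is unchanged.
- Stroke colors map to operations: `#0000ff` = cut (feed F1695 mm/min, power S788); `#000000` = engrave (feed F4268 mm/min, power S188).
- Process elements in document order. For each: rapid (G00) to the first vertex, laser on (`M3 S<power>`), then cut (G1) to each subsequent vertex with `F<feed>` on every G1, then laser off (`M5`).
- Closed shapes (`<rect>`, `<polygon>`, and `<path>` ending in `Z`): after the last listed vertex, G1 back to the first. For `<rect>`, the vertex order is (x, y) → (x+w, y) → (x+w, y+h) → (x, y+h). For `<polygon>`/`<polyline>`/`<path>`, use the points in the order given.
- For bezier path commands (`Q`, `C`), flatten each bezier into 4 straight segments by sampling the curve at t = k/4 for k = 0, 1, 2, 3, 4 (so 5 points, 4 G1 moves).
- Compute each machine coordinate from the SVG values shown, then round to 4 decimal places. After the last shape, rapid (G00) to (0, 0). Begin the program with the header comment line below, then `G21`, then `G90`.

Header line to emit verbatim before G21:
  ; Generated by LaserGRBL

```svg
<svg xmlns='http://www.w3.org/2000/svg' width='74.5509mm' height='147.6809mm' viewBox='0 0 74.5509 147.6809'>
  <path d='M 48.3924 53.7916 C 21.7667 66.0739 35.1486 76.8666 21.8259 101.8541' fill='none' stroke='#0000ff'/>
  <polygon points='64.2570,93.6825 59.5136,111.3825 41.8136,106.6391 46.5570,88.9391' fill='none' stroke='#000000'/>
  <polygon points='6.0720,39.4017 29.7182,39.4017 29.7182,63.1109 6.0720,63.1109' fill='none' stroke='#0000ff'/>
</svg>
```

1 u = 1 mm; y_m = 147.6809 − y.

[1] `<path>` cubic bezier, #0000ff→cut S788 F1695: (48.3924,93.8893) → (34.8822,84.7118) → (30.1205,74.6225) → (27.8532,62.1510) → (21.8259,45.8268)

[2] `<polygon>` regular polygon, #000000→engrave S188 F4268: (64.2570,53.9984) → (59.5136,36.2984) → (41.8136,41.0418) → (46.5570,58.7418) → (64.2570,53.9984) (closed)

[3] `<polygon>` rectangle, #0000ff→cut S788 F1695: (6.0720,108.2792) → (29.7182,108.2792) → (29.7182,84.5700) → (6.0720,84.5700) → (6.0720,108.2792) (closed)

; Generated by LaserGRBL
G21
G90
G00 X48.3924 Y93.8893
M3 S788
G1 X34.8822 Y84.7118 F1695
G1 X30.1205 Y74.6225 F1695
G1 X27.8532 Y62.1510 F1695
G1 X21.8259 Y45.8268 F1695
M5
G00 X64.2570 Y53.9984
M3 S188
G1 X59.5136 Y36.2984 F4268
G1 X41.8136 Y41.0418 F4268
G1 X46.5570 Y58.7418 F4268
G1 X64.2570 Y53.9984 F4268
M5
G00 X6.0720 Y108.2792
M3 S788
G1 X29.7182 Y108.2792 F1695
G1 X29.7182 Y84.5700 F1695
G1 X6.0720 Y84.5700 F1695
G1 X6.0720 Y108.2792 F1695
M5
G00 X0.0000 Y0.0000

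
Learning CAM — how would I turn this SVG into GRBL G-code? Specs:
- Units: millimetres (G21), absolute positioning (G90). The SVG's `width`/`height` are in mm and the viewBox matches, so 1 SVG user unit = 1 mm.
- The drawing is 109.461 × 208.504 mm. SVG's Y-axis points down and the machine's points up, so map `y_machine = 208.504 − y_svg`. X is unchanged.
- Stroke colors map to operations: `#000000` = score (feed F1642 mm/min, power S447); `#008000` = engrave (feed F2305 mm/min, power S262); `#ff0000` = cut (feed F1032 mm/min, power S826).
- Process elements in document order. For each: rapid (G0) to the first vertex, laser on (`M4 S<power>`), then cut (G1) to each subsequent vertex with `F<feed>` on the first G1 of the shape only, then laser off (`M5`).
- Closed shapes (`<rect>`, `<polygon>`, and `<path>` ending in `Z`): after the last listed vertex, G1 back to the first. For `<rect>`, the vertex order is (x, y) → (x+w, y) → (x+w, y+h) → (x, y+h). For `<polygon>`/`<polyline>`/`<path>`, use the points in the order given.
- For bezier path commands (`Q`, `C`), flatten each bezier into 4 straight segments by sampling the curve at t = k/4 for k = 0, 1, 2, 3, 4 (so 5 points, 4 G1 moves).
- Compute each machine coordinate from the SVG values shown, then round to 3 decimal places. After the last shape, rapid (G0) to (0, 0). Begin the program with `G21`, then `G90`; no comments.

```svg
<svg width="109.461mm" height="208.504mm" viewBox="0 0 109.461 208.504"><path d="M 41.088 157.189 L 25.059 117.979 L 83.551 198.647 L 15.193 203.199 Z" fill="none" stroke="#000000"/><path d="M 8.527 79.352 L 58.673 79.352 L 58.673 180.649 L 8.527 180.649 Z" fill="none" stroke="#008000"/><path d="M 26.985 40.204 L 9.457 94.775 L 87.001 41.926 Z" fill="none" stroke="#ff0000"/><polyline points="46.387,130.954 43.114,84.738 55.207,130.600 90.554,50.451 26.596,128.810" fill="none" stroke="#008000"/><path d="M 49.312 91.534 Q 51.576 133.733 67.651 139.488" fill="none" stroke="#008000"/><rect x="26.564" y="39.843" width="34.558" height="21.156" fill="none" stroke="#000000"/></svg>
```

G21
G90
G0 X41.088 Y51.315
M4 S447
G1 X25.059 Y90.525 F1642
G1 X83.551 Y9.857
G1 X15.193 Y5.305
G1 X41.088 Y51.315
M5
G0 X8.527 Y129.152
M4 S262
G1 X58.673 Y129.152 F2305
G1 X58.673 Y27.855
G1 X8.527 Y27.855
G1 X8.527 Y129.152
M5
G0 X26.985 Y168.300
M4 S826
G1 X9.457 Y113.729 F1032
G1 X87.001 Y166.578
G1 X26.985 Y168.300
M5
G0 X46.387 Y77.550
M4 S262
G1 X43.114 Y123.766 F2305
G1 X55.207 Y77.904
G1 X90.554 Y158.053
G1 X26.596 Y79.694
M5
G0 X49.312 Y116.970
M4 S262
G1 X51.307 Y98.148 F2305
G1 X55.029 Y83.882
G1 X60.477 Y74.171
G1 X67.651 Y69.016
M5
G0 X26.564 Y168.661
M4 S447
G1 X61.122 Y168.661 F1642
G1 X61.122 Y147.505
G1 X26.564 Y147.505
G1 X26.564 Y168.661
M5
G0 X0.000 Y0.000

1 u = 1 mm; y_m = 208.504 − y.

[1] `<path>` closed polygon, #000000→score S447 F1642: (41.088,51.315) → (25.059,90.525) → (83.551,9.857) → (15.193,5.305) → (41.088,51.315) (closed)

[2] `<path>` rectangle, #008000→engrave S262 F2305: (8.527,129.152) → (58.673,129.152) → (58.673,27.855) → (8.527,27.855) → (8.527,129.152) (closed)

[3] `<path>` closed polygon, #ff0000→cut S826 F1032: (26.985,168.300) → (9.457,113.729) → (87.001,166.578) → (26.985,168.300) (closed)

[4] `<polyline>` open polyline, #008000→engrave S262 F2305: (46.387,77.550) → (43.114,123.766) → (55.207,77.904) → (90.554,158.053) → (26.596,79.694)

[5] `<path>` quadratic bezier, #008000→engrave S262 F2305: (49.312,116.970) → (51.307,98.148) → (55.029,83.882) → (60.477,74.171) → (67.651,69.016)

[6] `<rect>` rectangle, #000000→score S447 F1642: (26.564,168.661) → (61.122,168.661) → (61.122,147.505) → (26.564,147.505) → (26.564,168.661) (closed)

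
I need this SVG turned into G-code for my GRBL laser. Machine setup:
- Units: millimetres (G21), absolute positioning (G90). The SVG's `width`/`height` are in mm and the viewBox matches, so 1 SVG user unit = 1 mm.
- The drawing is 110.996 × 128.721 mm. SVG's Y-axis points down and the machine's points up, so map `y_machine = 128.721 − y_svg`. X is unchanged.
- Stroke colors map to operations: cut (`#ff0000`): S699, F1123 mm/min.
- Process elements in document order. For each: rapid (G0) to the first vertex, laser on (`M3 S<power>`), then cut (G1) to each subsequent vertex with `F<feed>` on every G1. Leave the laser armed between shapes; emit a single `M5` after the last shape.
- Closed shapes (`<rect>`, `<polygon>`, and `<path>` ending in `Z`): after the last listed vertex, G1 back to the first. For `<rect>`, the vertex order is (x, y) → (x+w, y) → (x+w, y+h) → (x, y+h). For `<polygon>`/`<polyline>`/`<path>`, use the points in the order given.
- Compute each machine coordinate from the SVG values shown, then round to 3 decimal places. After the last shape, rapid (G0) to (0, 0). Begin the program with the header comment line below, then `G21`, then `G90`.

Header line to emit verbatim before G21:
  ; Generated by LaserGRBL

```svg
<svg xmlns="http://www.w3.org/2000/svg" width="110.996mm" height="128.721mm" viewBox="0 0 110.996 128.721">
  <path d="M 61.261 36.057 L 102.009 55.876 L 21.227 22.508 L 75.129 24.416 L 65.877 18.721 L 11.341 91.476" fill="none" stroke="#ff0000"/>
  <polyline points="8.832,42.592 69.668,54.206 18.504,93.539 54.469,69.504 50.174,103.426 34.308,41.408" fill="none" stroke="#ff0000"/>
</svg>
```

; Generated by LaserGRBL
G21
G90
G0 X61.261 Y92.664
M3 S699
G1 X102.009 Y72.845 F1123
G1 X21.227 Y106.213 F1123
G1 X75.129 Y104.305 F1123
G1 X65.877 Y110.000 F1123
G1 X11.341 Y37.245 F1123
G0 X8.832 Y86.129
M3 S699
G1 X69.668 Y74.515 F1123
G1 X18.504 Y35.182 F1123
G1 X54.469 Y59.217 F1123
G1 X50.174 Y25.295 F1123
G1 X34.308 Y87.313 F1123
M5
G0 X0.000 Y0.000

viewBox `0 0 110.996 128.721` with mm width/height → 1 unit = 1 mm. Flip: y_m = 128.721 − y_svg.

**Shape 1** — `<path>` open polyline, stroke `#ff0000` → cut (S699, F1123). Machine vertices: (61.261,92.664) → (102.009,72.845) → (21.227,106.213) → (75.129,104.305) → (65.877,110.000) → (11.341,37.245). Open path.

**Shape 2** — `<polyline>` open polyline, stroke `#ff0000` → cut (S699, F1123). Machine vertices: (8.832,86.129) → (69.668,74.515) → (18.504,35.182) → (54.469,59.217) → (50.174,25.295) → (34.308,87.313). Open path.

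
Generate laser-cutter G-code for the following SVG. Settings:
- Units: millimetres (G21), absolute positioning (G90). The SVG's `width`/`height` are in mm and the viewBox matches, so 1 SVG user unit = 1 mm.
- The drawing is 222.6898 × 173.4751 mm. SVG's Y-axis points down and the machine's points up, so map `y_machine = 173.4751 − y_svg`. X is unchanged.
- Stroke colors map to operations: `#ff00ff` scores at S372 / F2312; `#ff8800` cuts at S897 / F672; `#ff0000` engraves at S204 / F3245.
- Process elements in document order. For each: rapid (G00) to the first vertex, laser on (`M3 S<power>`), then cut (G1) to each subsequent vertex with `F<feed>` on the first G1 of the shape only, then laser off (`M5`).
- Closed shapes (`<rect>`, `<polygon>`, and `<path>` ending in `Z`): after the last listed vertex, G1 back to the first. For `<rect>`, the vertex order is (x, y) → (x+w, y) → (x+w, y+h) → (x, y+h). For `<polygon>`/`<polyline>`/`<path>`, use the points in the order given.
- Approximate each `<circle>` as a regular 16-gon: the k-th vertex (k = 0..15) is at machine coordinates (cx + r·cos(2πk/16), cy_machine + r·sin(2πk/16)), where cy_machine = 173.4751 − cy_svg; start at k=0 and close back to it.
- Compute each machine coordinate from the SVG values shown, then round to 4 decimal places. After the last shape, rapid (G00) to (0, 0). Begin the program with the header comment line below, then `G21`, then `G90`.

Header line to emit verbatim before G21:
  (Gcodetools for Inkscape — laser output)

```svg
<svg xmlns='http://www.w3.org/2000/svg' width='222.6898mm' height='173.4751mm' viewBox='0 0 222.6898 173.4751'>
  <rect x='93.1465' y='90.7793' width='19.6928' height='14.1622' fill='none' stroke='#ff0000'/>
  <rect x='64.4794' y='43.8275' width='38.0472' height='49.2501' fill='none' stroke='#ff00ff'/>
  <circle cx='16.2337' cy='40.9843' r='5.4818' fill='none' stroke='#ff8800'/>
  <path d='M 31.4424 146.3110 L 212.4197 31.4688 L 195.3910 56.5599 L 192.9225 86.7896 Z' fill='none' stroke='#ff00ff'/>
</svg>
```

(Gcodetools for Inkscape — laser output)
G21
G90
G00 X93.1465 Y82.6958
M3 S204
G1 X112.8393 Y82.6958 F3245
G1 X112.8393 Y68.5336
G1 X93.1465 Y68.5336
G1 X93.1465 Y82.6958
M5
G00 X64.4794 Y129.6476
M3 S372
G1 X102.5266 Y129.6476 F2312
G1 X102.5266 Y80.3975
G1 X64.4794 Y80.3975
G1 X64.4794 Y129.6476
M5
G00 X21.7155 Y132.4908
M3 S897
G1 X21.2982 Y134.5886 F672
G1 X20.1099 Y136.3670
G1 X18.3315 Y137.5553
G1 X16.2337 Y137.9726
G1 X14.1359 Y137.5553
G1 X12.3575 Y136.3670
G1 X11.1692 Y134.5886
G1 X10.7519 Y132.4908
G1 X11.1692 Y130.3930
G1 X12.3575 Y128.6146
G1 X14.1359 Y127.4263
G1 X16.2337 Y127.0090
G1 X18.3315 Y127.4263
G1 X20.1099 Y128.6146
G1 X21.2982 Y130.3930
G1 X21.7155 Y132.4908
M5
G00 X31.4424 Y27.1641
M3 S372
G1 X212.4197 Y142.0063 F2312
G1 X195.3910 Y116.9152
G1 X192.9225 Y86.6855
G1 X31.4424 Y27.1641
M5
G00 X0.0000 Y0.0000

viewBox `0 0 222.6898 173.4751` with mm width/height → 1 unit = 1 mm. Flip: y_m = 173.4751 − y_svg.

**Shape 1** — `<rect>` rectangle, stroke `#ff0000` → engrave (S204, F3245). Machine vertices: (93.1465,82.6958) → (112.8393,82.6958) → (112.8393,68.5336) → (93.1465,68.5336) → (93.1465,82.6958). Closed: final G1 returns to the first vertex.

**Shape 2** — `<rect>` rectangle, stroke `#ff00ff` → score (S372, F2312). Machine vertices: (64.4794,129.6476) → (102.5266,129.6476) → (102.5266,80.3975) → (64.4794,80.3975) → (64.4794,129.6476). Closed: final G1 returns to the first vertex.

**Shape 3** — `<circle>` circle, stroke `#ff8800` → cut (S897, F672). Machine vertices: (21.7155,132.4908) → (21.2982,134.5886) → (20.1099,136.3670) → (18.3315,137.5553) → (16.2337,137.9726) → (14.1359,137.5553) → (12.3575,136.3670) → (11.1692,134.5886) → (10.7519,132.4908) → (11.1692,130.3930) → (12.3575,128.6146) → (14.1359,127.4263) → (16.2337,127.0090) → (18.3315,127.4263) → (20.1099,128.6146) → (21.2982,130.3930) → (21.7155,132.4908). Closed: final G1 returns to the first vertex.

**Shape 4** — `<path>` closed polygon, stroke `#ff00ff` → score (S372, F2312). Machine vertices: (31.4424,27.1641) → (212.4197,142.0063) → (195.3910,116.9152) → (192.9225,86.6855) → (31.4424,27.1641). Closed: final G1 returns to the first vertex.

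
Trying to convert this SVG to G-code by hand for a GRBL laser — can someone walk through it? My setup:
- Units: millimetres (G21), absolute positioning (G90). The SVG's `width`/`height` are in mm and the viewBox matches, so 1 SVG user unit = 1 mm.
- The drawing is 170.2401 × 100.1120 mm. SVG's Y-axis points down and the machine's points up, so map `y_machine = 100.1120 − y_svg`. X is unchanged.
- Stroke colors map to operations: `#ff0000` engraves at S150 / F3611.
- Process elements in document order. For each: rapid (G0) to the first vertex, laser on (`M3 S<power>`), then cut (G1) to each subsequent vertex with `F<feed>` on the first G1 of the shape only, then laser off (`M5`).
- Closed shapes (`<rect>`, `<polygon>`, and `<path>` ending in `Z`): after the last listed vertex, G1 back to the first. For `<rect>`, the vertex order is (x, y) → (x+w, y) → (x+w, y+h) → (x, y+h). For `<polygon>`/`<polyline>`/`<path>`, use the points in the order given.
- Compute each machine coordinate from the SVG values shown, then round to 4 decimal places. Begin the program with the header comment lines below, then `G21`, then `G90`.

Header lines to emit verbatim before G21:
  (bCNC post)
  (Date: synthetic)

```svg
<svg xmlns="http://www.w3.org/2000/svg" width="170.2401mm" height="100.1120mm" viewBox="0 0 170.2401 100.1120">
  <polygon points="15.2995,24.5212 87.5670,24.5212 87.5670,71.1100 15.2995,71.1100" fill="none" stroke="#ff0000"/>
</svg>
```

(bCNC post)
(Date: synthetic)
G21
G90
G0 X15.2995 Y75.5908
M3 S150
G1 X87.5670 Y75.5908 F3611
G1 X87.5670 Y29.0020
G1 X15.2995 Y29.0020
G1 X15.2995 Y75.5908
M5

Since the viewBox matches the mm dimensions, user units are millimetres directly. The only transform is the Y-flip y_m = 100.1120 − y_svg.

Shape 1 is a rectangle drawn with `<polygon>`. Its stroke #ff0000 means engrave at S150, F3611. After flipping Y the toolpath is (15.2995,75.5908) → (87.5670,75.5908) → (87.5670,29.0020) → (15.2995,29.0020) → (15.2995,75.5908), returning to the start.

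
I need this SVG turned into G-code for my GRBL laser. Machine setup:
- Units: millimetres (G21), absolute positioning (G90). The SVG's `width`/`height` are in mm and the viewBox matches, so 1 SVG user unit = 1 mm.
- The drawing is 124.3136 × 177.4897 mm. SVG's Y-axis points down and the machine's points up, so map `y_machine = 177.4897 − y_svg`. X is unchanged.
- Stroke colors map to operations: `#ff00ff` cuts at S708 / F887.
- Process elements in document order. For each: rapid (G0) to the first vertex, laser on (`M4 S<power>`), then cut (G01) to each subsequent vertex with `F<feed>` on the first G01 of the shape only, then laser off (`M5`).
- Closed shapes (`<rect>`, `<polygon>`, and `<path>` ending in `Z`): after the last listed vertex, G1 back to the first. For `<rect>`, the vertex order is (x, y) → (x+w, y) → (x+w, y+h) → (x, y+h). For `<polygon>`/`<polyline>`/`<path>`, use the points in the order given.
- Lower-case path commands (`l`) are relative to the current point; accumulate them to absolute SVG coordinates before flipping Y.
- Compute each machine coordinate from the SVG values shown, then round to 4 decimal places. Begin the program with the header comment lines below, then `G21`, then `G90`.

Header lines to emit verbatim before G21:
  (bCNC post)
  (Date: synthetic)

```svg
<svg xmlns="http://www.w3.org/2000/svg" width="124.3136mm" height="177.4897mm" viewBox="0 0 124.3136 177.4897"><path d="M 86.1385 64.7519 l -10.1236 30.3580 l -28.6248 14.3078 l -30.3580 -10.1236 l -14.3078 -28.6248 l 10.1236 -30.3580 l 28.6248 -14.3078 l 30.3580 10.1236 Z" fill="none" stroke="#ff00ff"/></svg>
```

viewBox `0 0 124.3136 177.4897` with mm width/height → 1 unit = 1 mm. Flip: y_m = 177.4897 − y_svg.

**Shape 1** — `<path>` regular polygon, stroke `#ff00ff` → cut (S708, F887). Machine vertices: (86.1385,112.7378) → (76.0149,82.3798) → (47.3901,68.0720) → (17.0321,78.1956) → (2.7243,106.8204) → (12.8479,137.1784) → (41.4727,151.4862) → (71.8307,141.3626) → (86.1385,112.7378). Closed: final G1 returns to the first vertex.

(bCNC post)
(Date: synthetic)
G21
G90
G0 X86.1385 Y112.7378
M4 S708
G01 X76.0149 Y82.3798 F887
G01 X47.3901 Y68.0720
G01 X17.0321 Y78.1956
G01 X2.7243 Y106.8204
G01 X12.8479 Y137.1784
G01 X41.4727 Y151.4862
G01 X71.8307 Y141.3626
G01 X86.1385 Y112.7378
M5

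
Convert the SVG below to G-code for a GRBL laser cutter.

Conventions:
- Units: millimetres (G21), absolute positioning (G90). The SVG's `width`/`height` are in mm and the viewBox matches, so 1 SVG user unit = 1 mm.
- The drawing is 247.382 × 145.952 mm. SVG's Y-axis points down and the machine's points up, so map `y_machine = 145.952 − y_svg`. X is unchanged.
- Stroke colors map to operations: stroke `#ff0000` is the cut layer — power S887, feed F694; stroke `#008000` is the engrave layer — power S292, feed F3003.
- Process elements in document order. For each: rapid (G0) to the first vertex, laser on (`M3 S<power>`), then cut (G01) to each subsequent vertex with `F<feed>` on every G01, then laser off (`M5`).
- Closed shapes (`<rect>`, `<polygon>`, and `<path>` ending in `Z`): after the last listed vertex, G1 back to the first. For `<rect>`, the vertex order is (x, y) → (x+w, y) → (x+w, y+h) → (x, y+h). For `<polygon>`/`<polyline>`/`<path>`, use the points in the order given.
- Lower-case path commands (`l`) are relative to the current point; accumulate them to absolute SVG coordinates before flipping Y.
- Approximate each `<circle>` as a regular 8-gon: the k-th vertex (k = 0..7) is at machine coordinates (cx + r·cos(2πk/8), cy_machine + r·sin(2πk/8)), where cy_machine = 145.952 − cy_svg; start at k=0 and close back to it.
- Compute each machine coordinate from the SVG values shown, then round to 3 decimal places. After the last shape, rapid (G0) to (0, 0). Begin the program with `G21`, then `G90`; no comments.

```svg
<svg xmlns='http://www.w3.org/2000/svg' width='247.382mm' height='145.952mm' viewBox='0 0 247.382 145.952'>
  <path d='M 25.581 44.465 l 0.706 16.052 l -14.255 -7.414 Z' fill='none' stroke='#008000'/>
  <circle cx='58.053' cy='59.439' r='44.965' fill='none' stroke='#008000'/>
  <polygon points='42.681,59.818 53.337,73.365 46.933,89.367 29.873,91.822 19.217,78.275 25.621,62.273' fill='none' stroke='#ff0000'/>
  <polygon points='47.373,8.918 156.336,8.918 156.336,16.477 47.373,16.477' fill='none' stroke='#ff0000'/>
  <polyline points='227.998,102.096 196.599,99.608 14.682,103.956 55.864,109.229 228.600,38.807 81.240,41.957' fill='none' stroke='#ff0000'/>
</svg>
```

G21
G90
G0 X25.581 Y101.487
M3 S292
G01 X26.287 Y85.435 F3003
G01 X12.032 Y92.849 F3003
G01 X25.581 Y101.487 F3003
M5
G0 X103.018 Y86.513
M3 S292
G01 X89.848 Y118.308 F3003
G01 X58.053 Y131.478 F3003
G01 X26.258 Y118.308 F3003
G01 X13.088 Y86.513 F3003
G01 X26.258 Y54.718 F3003
G01 X58.053 Y41.548 F3003
G01 X89.848 Y54.718 F3003
G01 X103.018 Y86.513 F3003
M5
G0 X42.681 Y86.134
M3 S887
G01 X53.337 Y72.587 F694
G01 X46.933 Y56.585 F694
G01 X29.873 Y54.130 F694
G01 X19.217 Y67.677 F694
G01 X25.621 Y83.679 F694
G01 X42.681 Y86.134 F694
M5
G0 X47.373 Y137.034
M3 S887
G01 X156.336 Y137.034 F694
G01 X156.336 Y129.475 F694
G01 X47.373 Y129.475 F694
G01 X47.373 Y137.034 F694
M5
G0 X227.998 Y43.856
M3 S887
G01 X196.599 Y46.344 F694
G01 X14.682 Y41.996 F694
G01 X55.864 Y36.723 F694
G01 X228.600 Y107.145 F694
G01 X81.240 Y103.995 F694
M5
G0 X0.000 Y0.000

1 u = 1 mm; y_m = 145.952 − y.

[1] `<path>` regular polygon, #008000→engrave S292 F3003: (25.581,101.487) → (26.287,85.435) → (12.032,92.849) → (25.581,101.487) (closed)

[2] `<circle>` circle, #008000→engrave S292 F3003: (103.018,86.513) → (89.848,118.308) → (58.053,131.478) → (26.258,118.308) → (13.088,86.513) → (26.258,54.718) → (58.053,41.548) → (89.848,54.718) → (103.018,86.513) (closed)

[3] `<polygon>` regular polygon, #ff0000→cut S887 F694: (42.681,86.134) → (53.337,72.587) → (46.933,56.585) → (29.873,54.130) → (19.217,67.677) → (25.621,83.679) → (42.681,86.134) (closed)

[4] `<polygon>` rectangle, #ff0000→cut S887 F694: (47.373,137.034) → (156.336,137.034) → (156.336,129.475) → (47.373,129.475) → (47.373,137.034) (closed)

[5] `<polyline>` open polyline, #ff0000→cut S887 F694: (227.998,43.856) → (196.599,46.344) → (14.682,41.996) → (55.864,36.723) → (228.600,107.145) → (81.240,103.995)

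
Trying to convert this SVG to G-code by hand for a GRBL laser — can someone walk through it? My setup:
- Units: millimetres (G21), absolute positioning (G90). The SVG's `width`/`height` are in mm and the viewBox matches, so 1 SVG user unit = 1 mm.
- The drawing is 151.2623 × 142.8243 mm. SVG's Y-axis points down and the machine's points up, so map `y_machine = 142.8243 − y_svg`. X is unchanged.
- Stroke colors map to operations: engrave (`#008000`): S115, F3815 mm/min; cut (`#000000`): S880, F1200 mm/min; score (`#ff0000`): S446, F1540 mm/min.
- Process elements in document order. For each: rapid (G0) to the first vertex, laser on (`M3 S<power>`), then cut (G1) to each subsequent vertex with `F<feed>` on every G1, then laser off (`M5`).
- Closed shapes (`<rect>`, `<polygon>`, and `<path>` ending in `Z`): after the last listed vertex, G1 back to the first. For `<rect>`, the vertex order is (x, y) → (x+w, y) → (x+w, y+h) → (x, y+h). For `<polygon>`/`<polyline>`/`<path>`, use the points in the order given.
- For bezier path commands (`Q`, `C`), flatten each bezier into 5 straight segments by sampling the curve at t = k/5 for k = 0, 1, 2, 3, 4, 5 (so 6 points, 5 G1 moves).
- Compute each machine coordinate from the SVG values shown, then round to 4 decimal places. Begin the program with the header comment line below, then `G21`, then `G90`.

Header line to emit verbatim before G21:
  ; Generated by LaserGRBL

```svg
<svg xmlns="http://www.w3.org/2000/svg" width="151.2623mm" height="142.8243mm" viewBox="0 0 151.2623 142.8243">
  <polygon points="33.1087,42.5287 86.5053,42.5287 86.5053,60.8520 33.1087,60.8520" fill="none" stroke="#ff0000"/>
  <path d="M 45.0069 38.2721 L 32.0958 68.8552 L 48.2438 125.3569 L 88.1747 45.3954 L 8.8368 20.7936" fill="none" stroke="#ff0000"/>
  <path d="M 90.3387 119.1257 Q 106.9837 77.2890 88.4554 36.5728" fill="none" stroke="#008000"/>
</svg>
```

; Generated by LaserGRBL
G21
G90
G0 X33.1087 Y100.2956
M3 S446
G1 X86.5053 Y100.2956 F1540
G1 X86.5053 Y81.9723 F1540
G1 X33.1087 Y81.9723 F1540
G1 X33.1087 Y100.2956 F1540
M5
G0 X45.0069 Y104.5522
M3 S446
G1 X32.0958 Y73.9691 F1540
G1 X48.2438 Y17.4674 F1540
G1 X88.1747 Y97.4289 F1540
G1 X8.8368 Y122.0307 F1540
M5
G0 X90.3387 Y23.6986
M3 S115
G1 X95.5898 Y40.3885 F3815
G1 X98.0270 Y56.9887 F3815
G1 X97.6503 Y73.4993 F3815
G1 X94.4598 Y89.9202 F3815
G1 X88.4554 Y106.2515 F3815
M5

viewBox `0 0 151.2623 142.8243` with mm width/height → 1 unit = 1 mm. Flip: y_m = 142.8243 − y_svg.

**Shape 1** — `<polygon>` rectangle, stroke `#ff0000` → score (S446, F1540). Machine vertices: (33.1087,100.2956) → (86.5053,100.2956) → (86.5053,81.9723) → (33.1087,81.9723) → (33.1087,100.2956). Closed: final G1 returns to the first vertex.

**Shape 2** — `<path>` open polyline, stroke `#ff0000` → score (S446, F1540). Machine vertices: (45.0069,104.5522) → (32.0958,73.9691) → (48.2438,17.4674) → (88.1747,97.4289) → (8.8368,122.0307). Open path.

**Shape 3** — `<path>` quadratic bezier, stroke `#008000` → engrave (S115, F3815). Control points (SVG): P0=(90.3387,119.1257), P1=(106.9837,77.2890), P2=(88.4554,36.5728); sampled at t=k/5. Machine vertices: (90.3387,23.6986) → (95.5898,40.3885) → (98.0270,56.9887) → (97.6503,73.4993) → (94.4598,89.9202) → (88.4554,106.2515). Open path.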